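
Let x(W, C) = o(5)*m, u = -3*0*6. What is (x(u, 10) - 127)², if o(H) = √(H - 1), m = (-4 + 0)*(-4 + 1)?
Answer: 10609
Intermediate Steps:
m = 12 (m = -4*(-3) = 12)
u = 0 (u = 0*6 = 0)
o(H) = √(-1 + H)
x(W, C) = 24 (x(W, C) = √(-1 + 5)*12 = √4*12 = 2*12 = 24)
(x(u, 10) - 127)² = (24 - 127)² = (-103)² = 10609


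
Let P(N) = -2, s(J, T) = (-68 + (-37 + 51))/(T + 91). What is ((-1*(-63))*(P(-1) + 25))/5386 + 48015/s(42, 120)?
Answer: -1515732679/8079 ≈ -1.8761e+5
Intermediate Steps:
s(J, T) = -54/(91 + T) (s(J, T) = (-68 + 14)/(91 + T) = -54/(91 + T))
((-1*(-63))*(P(-1) + 25))/5386 + 48015/s(42, 120) = ((-1*(-63))*(-2 + 25))/5386 + 48015/((-54/(91 + 120))) = (63*23)*(1/5386) + 48015/((-54/211)) = 1449*(1/5386) + 48015/((-54*1/211)) = 1449/5386 + 48015/(-54/211) = 1449/5386 + 48015*(-211/54) = 1449/5386 - 1125685/6 = -1515732679/8079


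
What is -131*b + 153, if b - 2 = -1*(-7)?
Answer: -1026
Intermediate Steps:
b = 9 (b = 2 - 1*(-7) = 2 + 7 = 9)
-131*b + 153 = -131*9 + 153 = -1179 + 153 = -1026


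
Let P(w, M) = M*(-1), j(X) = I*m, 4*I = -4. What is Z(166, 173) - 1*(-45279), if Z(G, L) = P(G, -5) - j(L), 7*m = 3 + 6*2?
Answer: 317003/7 ≈ 45286.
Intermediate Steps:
m = 15/7 (m = (3 + 6*2)/7 = (3 + 12)/7 = (⅐)*15 = 15/7 ≈ 2.1429)
I = -1 (I = (¼)*(-4) = -1)
j(X) = -15/7 (j(X) = -1*15/7 = -15/7)
P(w, M) = -M
Z(G, L) = 50/7 (Z(G, L) = -1*(-5) - 1*(-15/7) = 5 + 15/7 = 50/7)
Z(166, 173) - 1*(-45279) = 50/7 - 1*(-45279) = 50/7 + 45279 = 317003/7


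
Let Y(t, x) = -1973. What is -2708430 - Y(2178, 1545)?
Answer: -2706457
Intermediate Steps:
-2708430 - Y(2178, 1545) = -2708430 - 1*(-1973) = -2708430 + 1973 = -2706457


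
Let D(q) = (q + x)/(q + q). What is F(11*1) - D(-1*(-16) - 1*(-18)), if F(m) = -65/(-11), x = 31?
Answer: 3705/748 ≈ 4.9532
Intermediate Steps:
F(m) = 65/11 (F(m) = -65*(-1/11) = 65/11)
D(q) = (31 + q)/(2*q) (D(q) = (q + 31)/(q + q) = (31 + q)/((2*q)) = (31 + q)*(1/(2*q)) = (31 + q)/(2*q))
F(11*1) - D(-1*(-16) - 1*(-18)) = 65/11 - (31 + (-1*(-16) - 1*(-18)))/(2*(-1*(-16) - 1*(-18))) = 65/11 - (31 + (16 + 18))/(2*(16 + 18)) = 65/11 - (31 + 34)/(2*34) = 65/11 - 65/(2*34) = 65/11 - 1*65/68 = 65/11 - 65/68 = 3705/748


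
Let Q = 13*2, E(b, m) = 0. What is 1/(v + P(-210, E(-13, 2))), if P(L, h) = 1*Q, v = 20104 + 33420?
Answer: 1/53550 ≈ 1.8674e-5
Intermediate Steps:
Q = 26
v = 53524
P(L, h) = 26 (P(L, h) = 1*26 = 26)
1/(v + P(-210, E(-13, 2))) = 1/(53524 + 26) = 1/53550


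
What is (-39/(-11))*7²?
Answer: 1911/11 ≈ 173.73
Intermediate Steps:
(-39/(-11))*7² = -1/11*(-39)*49 = (39/11)*49 = 1911/11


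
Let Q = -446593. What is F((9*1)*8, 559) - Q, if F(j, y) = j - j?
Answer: 446593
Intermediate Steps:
F(j, y) = 0
F((9*1)*8, 559) - Q = 0 - 1*(-446593) = 0 + 446593 = 446593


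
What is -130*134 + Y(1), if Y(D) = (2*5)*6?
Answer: -17360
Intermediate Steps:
Y(D) = 60 (Y(D) = 10*6 = 60)
-130*134 + Y(1) = -130*134 + 60 = -17420 + 60 = -17360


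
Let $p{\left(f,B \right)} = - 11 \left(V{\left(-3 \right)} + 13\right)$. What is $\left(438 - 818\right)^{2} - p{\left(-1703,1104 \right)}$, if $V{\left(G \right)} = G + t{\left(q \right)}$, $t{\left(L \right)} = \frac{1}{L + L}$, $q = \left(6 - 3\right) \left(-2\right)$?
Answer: $\frac{1734109}{12} \approx 1.4451 \cdot 10^{5}$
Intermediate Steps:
$q = -6$ ($q = 3 \left(-2\right) = -6$)
$t{\left(L \right)} = \frac{1}{2 L}$
$V{\left(G \right)} = - \frac{1}{12} + G$ ($V{\left(G \right)} = G + \frac{1}{2 \left(-6\right)} = G + \frac{1}{2} \left(- \frac{1}{6}\right) = G - \frac{1}{12} = - \frac{1}{12} + G$)
$p{\left(f,B \right)} = - \frac{1309}{12}$ ($p{\left(f,B \right)} = - 11 \left(\left(- \frac{1}{12} - 3\right) + 13\right) = - 11 \left(- \frac{37}{12} + 13\right) = \left(-11\right) \frac{119}{12} = - \frac{1309}{12}$)
$\left(438 - 818\right)^{2} - p{\left(-1703,1104 \right)} = \left(438 - 818\right)^{2} - - \frac{1309}{12} = \left(-380\right)^{2} + \frac{1309}{12} = 144400 + \frac{1309}{12} = \frac{1734109}{12}$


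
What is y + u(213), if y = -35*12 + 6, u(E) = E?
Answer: -201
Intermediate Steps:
y = -414 (y = -420 + 6 = -414)
y + u(213) = -414 + 213 = -201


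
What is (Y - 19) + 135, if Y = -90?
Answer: 26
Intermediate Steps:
(Y - 19) + 135 = (-90 - 19) + 135 = -109 + 135 = 26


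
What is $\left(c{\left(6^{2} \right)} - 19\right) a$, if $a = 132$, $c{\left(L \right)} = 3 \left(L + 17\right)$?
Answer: $18480$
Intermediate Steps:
$c{\left(L \right)} = 51 + 3 L$ ($c{\left(L \right)} = 3 \left(17 + L\right) = 51 + 3 L$)
$\left(c{\left(6^{2} \right)} - 19\right) a = \left(\left(51 + 3 \cdot 6^{2}\right) - 19\right) 132 = \left(\left(51 + 3 \cdot 36\right) - 19\right) 132 = \left(\left(51 + 108\right) - 19\right) 132 = \left(159 - 19\right) 132 = 140 \cdot 132 = 18480$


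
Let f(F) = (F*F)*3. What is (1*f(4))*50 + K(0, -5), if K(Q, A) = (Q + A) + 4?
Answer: 2399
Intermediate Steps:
K(Q, A) = 4 + A + Q (K(Q, A) = (A + Q) + 4 = 4 + A + Q)
f(F) = 3*F² (f(F) = F²*3 = 3*F²)
(1*f(4))*50 + K(0, -5) = (1*(3*4²))*50 + (4 - 5 + 0) = (1*(3*16))*50 - 1 = (1*48)*50 - 1 = 48*50 - 1 = 2400 - 1 = 2399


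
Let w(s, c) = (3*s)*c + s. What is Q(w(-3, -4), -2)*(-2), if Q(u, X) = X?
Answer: 4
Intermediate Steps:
w(s, c) = s + 3*c*s (w(s, c) = 3*c*s + s = s + 3*c*s)
Q(w(-3, -4), -2)*(-2) = -2*(-2) = 4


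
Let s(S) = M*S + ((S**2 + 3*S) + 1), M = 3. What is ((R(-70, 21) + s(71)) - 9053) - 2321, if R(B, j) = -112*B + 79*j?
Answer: 3593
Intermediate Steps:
s(S) = 1 + S**2 + 6*S (s(S) = 3*S + ((S**2 + 3*S) + 1) = 3*S + (1 + S**2 + 3*S) = 1 + S**2 + 6*S)
((R(-70, 21) + s(71)) - 9053) - 2321 = (((-112*(-70) + 79*21) + (1 + 71**2 + 6*71)) - 9053) - 2321 = (((7840 + 1659) + (1 + 5041 + 426)) - 9053) - 2321 = ((9499 + 5468) - 9053) - 2321 = (14967 - 9053) - 2321 = 5914 - 2321 = 3593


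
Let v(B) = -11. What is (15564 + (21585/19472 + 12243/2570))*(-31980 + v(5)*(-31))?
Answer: -12325980843557067/25021520 ≈ -4.9262e+8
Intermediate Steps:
(15564 + (21585/19472 + 12243/2570))*(-31980 + v(5)*(-31)) = (15564 + (21585/19472 + 12243/2570))*(-31980 - 11*(-31)) = (15564 + (21585*(1/19472) + 12243*(1/2570)))*(-31980 + 341) = (15564 + (21585/19472 + 12243/2570))*(-31639) = (15564 + 146934573/25021520)*(-31639) = (389581871853/25021520)*(-31639) = -12325980843557067/25021520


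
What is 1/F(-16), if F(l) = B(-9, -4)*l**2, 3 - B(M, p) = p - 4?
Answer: 1/2816 ≈ 0.00035511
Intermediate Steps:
B(M, p) = 7 - p (B(M, p) = 3 - (p - 4) = 3 - (-4 + p) = 3 + (4 - p) = 7 - p)
F(l) = 11*l**2 (F(l) = (7 - 1*(-4))*l**2 = (7 + 4)*l**2 = 11*l**2)
1/F(-16) = 1/(11*(-16)**2) = 1/(11*256) = 1/2816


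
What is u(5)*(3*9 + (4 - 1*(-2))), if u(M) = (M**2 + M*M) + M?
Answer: 1815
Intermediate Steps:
u(M) = M + 2*M**2 (u(M) = (M**2 + M**2) + M = 2*M**2 + M = M + 2*M**2)
u(5)*(3*9 + (4 - 1*(-2))) = (5*(1 + 2*5))*(3*9 + (4 - 1*(-2))) = (5*(1 + 10))*(27 + (4 + 2)) = (5*11)*(27 + 6) = 55*33 = 1815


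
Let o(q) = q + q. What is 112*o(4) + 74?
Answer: 970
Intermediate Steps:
o(q) = 2*q
112*o(4) + 74 = 112*(2*4) + 74 = 112*8 + 74 = 896 + 74 = 970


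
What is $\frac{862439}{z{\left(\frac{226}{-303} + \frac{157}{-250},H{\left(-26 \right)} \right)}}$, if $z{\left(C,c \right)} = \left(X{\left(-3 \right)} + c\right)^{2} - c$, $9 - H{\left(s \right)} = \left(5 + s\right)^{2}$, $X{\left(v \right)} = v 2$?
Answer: $\frac{862439}{192276} \approx 4.4854$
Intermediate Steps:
$X{\left(v \right)} = 2 v$
$H{\left(s \right)} = 9 - \left(5 + s\right)^{2}$
$z{\left(C,c \right)} = \left(-6 + c\right)^{2} - c$ ($z{\left(C,c \right)} = \left(2 \left(-3\right) + c\right)^{2} - c = \left(-6 + c\right)^{2} - c$)
$\frac{862439}{z{\left(\frac{226}{-303} + \frac{157}{-250},H{\left(-26 \right)} \right)}} = \frac{862439}{\left(-6 + \left(9 - \left(5 - 26\right)^{2}\right)\right)^{2} - \left(9 - \left(5 - 26\right)^{2}\right)} = \frac{862439}{\left(-6 + \left(9 - \left(-21\right)^{2}\right)\right)^{2} - \left(9 - \left(-21\right)^{2}\right)} = \frac{862439}{\left(-6 + \left(9 - 441\right)\right)^{2} - \left(9 - 441\right)} = \frac{862439}{\left(-6 - 432\right)^{2} - -432} = \frac{862439}{\left(-438\right)^{2} + 432} = \frac{862439}{191844 + 432} = \frac{862439}{192276}$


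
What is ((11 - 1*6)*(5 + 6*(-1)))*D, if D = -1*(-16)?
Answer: -80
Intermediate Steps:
D = 16
((11 - 1*6)*(5 + 6*(-1)))*D = ((11 - 1*6)*(5 + 6*(-1)))*16 = ((11 - 6)*(5 - 6))*16 = (5*(-1))*16 = -5*16 = -80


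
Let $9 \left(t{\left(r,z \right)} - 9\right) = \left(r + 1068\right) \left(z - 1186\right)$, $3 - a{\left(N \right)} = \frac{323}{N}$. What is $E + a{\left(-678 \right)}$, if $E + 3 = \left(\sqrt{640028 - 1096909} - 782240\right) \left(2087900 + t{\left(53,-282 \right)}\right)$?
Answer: $- \frac{3031097847589751}{2034} + \frac{17145553 i \sqrt{456881}}{9} \approx -1.4902 \cdot 10^{12} + 1.2877 \cdot 10^{9} i$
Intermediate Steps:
$a{\left(N \right)} = 3 - \frac{323}{N}$
$t{\left(r,z \right)} = 9 + \frac{\left(-1186 + z\right) \left(1068 + r\right)}{9}$ ($t{\left(r,z \right)} = 9 + \frac{\left(r + 1068\right) \left(z - 1186\right)}{9} = 9 + \frac{\left(1068 + r\right) \left(-1186 + z\right)}{9} = 9 + \frac{\left(-1186 + z\right) \left(1068 + r\right)}{9}$)
$E = - \frac{13411937378747}{9} + \frac{17145553 i \sqrt{456881}}{9}$ ($E = -3 + \left(\sqrt{640028 - 1096909} - 782240\right) \left(2087900 + \left(- \frac{422189}{3} - \frac{62858}{9} + \frac{356}{3} \left(-282\right) + \frac{1}{9} \cdot 53 \left(-282\right)\right)\right) = -3 + \left(\sqrt{-456881} - 782240\right) \left(2087900 - \frac{1645547}{9}\right) = -3 + \left(i \sqrt{456881} - 782240\right) \left(2087900 - \frac{1645547}{9}\right) = -3 + \left(-782240 + i \sqrt{456881}\right) \frac{17145553}{9} = -3 - \left(\frac{13411937378720}{9} - \frac{17145553 i \sqrt{456881}}{9}\right) = - \frac{13411937378747}{9} + \frac{17145553 i \sqrt{456881}}{9} \approx -1.4902 \cdot 10^{12} + 1.2877 \cdot 10^{9} i$)
$E + a{\left(-678 \right)} = \left(- \frac{13411937378747}{9} + \frac{17145553 i \sqrt{456881}}{9}\right) + \left(3 - \frac{323}{-678}\right) = \left(- \frac{13411937378747}{9} + \frac{17145553 i \sqrt{456881}}{9}\right) + \left(3 - - \frac{323}{678}\right) = \left(- \frac{13411937378747}{9} + \frac{17145553 i \sqrt{456881}}{9}\right) + \left(3 + \frac{323}{678}\right) = \left(- \frac{13411937378747}{9} + \frac{17145553 i \sqrt{456881}}{9}\right) + \frac{2357}{678} = - \frac{3031097847589751}{2034} + \frac{17145553 i \sqrt{456881}}{9}$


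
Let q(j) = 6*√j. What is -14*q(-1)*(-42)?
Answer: 3528*I ≈ 3528.0*I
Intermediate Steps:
-14*q(-1)*(-42) = -84*√(-1)*(-42) = -84*I*(-42) = 3528*I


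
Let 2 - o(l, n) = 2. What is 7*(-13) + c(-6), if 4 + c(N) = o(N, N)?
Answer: -95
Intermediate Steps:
o(l, n) = 0 (o(l, n) = 2 - 1*2 = 2 - 2 = 0)
c(N) = -4 (c(N) = -4 + 0 = -4)
7*(-13) + c(-6) = 7*(-13) - 4 = -91 - 4 = -95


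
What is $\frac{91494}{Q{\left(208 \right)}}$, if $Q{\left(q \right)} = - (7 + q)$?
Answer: $- \frac{91494}{215} \approx -425.55$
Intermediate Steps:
$Q{\left(q \right)} = -7 - q$
$\frac{91494}{Q{\left(208 \right)}} = \frac{91494}{-7 - 208} = \frac{91494}{-215} = 91494 \left(- \frac{1}{215}\right) = - \frac{91494}{215}$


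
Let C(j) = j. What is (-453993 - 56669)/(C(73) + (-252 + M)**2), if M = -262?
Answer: -510662/264269 ≈ -1.9324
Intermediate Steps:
(-453993 - 56669)/(C(73) + (-252 + M)**2) = (-453993 - 56669)/(73 + (-252 - 262)**2) = -510662/(73 + (-514)**2) = -510662/(73 + 264196) = -510662/264269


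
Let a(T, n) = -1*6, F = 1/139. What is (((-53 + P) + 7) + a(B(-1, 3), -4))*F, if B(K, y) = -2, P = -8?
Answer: -60/139 ≈ -0.43165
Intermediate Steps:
F = 1/139 ≈ 0.0071942
a(T, n) = -6
(((-53 + P) + 7) + a(B(-1, 3), -4))*F = (((-53 - 8) + 7) - 6)*(1/139) = ((-61 + 7) - 6)*(1/139) = (-54 - 6)*(1/139) = -60*1/139 = -60/139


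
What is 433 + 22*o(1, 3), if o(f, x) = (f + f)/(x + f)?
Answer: 444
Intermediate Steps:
o(f, x) = 2*f/(f + x) (o(f, x) = (2*f)/(f + x) = 2*f/(f + x))
433 + 22*o(1, 3) = 433 + 22*(2*1/(1 + 3)) = 433 + 22*(2*1/4) = 433 + 22*(2*1*(¼)) = 433 + 22*(½) = 433 + 11 = 444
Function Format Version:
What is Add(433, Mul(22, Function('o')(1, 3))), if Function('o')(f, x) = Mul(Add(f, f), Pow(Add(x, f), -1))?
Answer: 444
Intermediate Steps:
Function('o')(f, x) = Mul(2, f, Pow(Add(f, x), -1)) (Function('o')(f, x) = Mul(Mul(2, f), Pow(Add(f, x), -1)) = Mul(2, f, Pow(Add(f, x), -1)))
Add(433, Mul(22, Function('o')(1, 3))) = Add(433, Mul(22, Mul(2, 1, Pow(Add(1, 3), -1)))) = Add(433, Mul(22, Mul(2, 1, Pow(4, -1)))) = Add(433, Mul(22, Mul(2, 1, Rational(1, 4)))) = Add(433, Mul(22, Rational(1, 2))) = Add(433, 11) = 444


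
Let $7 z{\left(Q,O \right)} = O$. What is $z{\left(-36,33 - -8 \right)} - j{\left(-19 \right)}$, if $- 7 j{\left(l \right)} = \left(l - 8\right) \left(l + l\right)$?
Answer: $\frac{1067}{7} \approx 152.43$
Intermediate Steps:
$z{\left(Q,O \right)} = \frac{O}{7}$
$j{\left(l \right)} = - \frac{2 l \left(-8 + l\right)}{7}$ ($j{\left(l \right)} = - \frac{\left(l - 8\right) \left(l + l\right)}{7} = - \frac{\left(-8 + l\right) 2 l}{7} = - \frac{2 l \left(-8 + l\right)}{7}$)
$z{\left(-36,33 - -8 \right)} - j{\left(-19 \right)} = \frac{33 - -8}{7} - \frac{2}{7} \left(-19\right) \left(8 - -19\right) = \frac{33 + 8}{7} - \frac{2}{7} \left(-19\right) \left(8 + 19\right) = \frac{1}{7} \cdot 41 - \frac{2}{7} \left(-19\right) 27 = \frac{41}{7} - - \frac{1026}{7} = \frac{41}{7} + \frac{1026}{7} = \frac{1067}{7}$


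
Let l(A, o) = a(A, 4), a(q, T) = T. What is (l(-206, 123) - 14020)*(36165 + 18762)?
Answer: -769856832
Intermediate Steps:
l(A, o) = 4
(l(-206, 123) - 14020)*(36165 + 18762) = (4 - 14020)*(36165 + 18762) = -14016*54927 = -769856832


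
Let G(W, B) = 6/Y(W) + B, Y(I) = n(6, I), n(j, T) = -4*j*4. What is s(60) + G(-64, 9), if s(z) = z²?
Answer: 57743/16 ≈ 3608.9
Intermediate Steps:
n(j, T) = -16*j
Y(I) = -96 (Y(I) = -16*6 = -96)
G(W, B) = -1/16 + B (G(W, B) = 6/(-96) + B = 6*(-1/96) + B = -1/16 + B)
s(60) + G(-64, 9) = 60² + (-1/16 + 9) = 3600 + 143/16 = 57743/16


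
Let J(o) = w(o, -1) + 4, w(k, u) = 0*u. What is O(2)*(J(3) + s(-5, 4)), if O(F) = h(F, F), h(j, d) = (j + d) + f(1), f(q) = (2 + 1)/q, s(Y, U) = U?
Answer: 56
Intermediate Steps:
w(k, u) = 0
J(o) = 4 (J(o) = 0 + 4 = 4)
f(q) = 3/q
h(j, d) = 3 + d + j (h(j, d) = (j + d) + 3/1 = (d + j) + 3*1 = (d + j) + 3 = 3 + d + j)
O(F) = 3 + 2*F (O(F) = 3 + F + F = 3 + 2*F)
O(2)*(J(3) + s(-5, 4)) = (3 + 2*2)*(4 + 4) = (3 + 4)*8 = 7*8 = 56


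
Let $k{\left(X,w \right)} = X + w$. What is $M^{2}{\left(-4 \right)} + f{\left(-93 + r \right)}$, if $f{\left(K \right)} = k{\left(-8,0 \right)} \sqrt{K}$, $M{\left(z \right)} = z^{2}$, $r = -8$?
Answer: $256 - 8 i \sqrt{101} \approx 256.0 - 80.399 i$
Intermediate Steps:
$f{\left(K \right)} = - 8 \sqrt{K}$ ($f{\left(K \right)} = \left(-8 + 0\right) \sqrt{K} = - 8 \sqrt{K}$)
$M^{2}{\left(-4 \right)} + f{\left(-93 + r \right)} = \left(\left(-4\right)^{2}\right)^{2} - 8 \sqrt{-93 - 8} = 16^{2} - 8 \sqrt{-101} = 256 - 8 i \sqrt{101}$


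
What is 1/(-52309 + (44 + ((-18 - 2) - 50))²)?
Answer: -1/51633 ≈ -1.9367e-5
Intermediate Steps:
1/(-52309 + (44 + ((-18 - 2) - 50))²) = 1/(-52309 + (44 + (-20 - 50))²) = 1/(-52309 + (44 - 70)²) = 1/(-52309 + (-26)²) = 1/(-52309 + 676) = 1/(-51633) = -1/51633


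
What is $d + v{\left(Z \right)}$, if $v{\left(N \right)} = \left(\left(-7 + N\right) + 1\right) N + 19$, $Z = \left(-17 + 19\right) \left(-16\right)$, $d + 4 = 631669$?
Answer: $632900$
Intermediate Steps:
$d = 631665$ ($d = -4 + 631669 = 631665$)
$Z = -32$ ($Z = 2 \left(-16\right) = -32$)
$v{\left(N \right)} = 19 + N \left(-6 + N\right)$ ($v{\left(N \right)} = \left(-6 + N\right) N + 19 = N \left(-6 + N\right) + 19 = 19 + N \left(-6 + N\right)$)
$d + v{\left(Z \right)} = 631665 + \left(19 + \left(-32\right)^{2} - -192\right) = 631665 + \left(19 + 1024 + 192\right) = 631665 + 1235 = 632900$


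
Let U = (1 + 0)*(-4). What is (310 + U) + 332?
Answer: 638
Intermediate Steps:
U = -4 (U = 1*(-4) = -4)
(310 + U) + 332 = (310 - 4) + 332 = 306 + 332 = 638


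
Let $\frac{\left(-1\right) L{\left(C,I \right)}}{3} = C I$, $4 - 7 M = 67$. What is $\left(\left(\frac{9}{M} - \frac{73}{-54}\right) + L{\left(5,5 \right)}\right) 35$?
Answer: $- \frac{141085}{54} \approx -2612.7$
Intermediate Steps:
$M = -9$ ($M = \frac{4}{7} - \frac{67}{7} = -9$)
$L{\left(C,I \right)} = - 3 C I$
$\left(\left(\frac{9}{M} - \frac{73}{-54}\right) + L{\left(5,5 \right)}\right) 35 = \left(\left(\frac{9}{-9} - \frac{73}{-54}\right) - 15 \cdot 5\right) 35 = \left(\left(9 \left(- \frac{1}{9}\right) - - \frac{73}{54}\right) - 75\right) 35 = \left(\left(-1 + \frac{73}{54}\right) - 75\right) 35 = \left(\frac{19}{54} - 75\right) 35 = \left(- \frac{4031}{54}\right) 35 = - \frac{141085}{54}$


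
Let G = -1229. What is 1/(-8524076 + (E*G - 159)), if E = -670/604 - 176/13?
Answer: -3926/33395470507 ≈ -1.1756e-7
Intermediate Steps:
E = -57507/3926 (E = -670*1/604 - 176*1/13 = -335/302 - 176/13 = -57507/3926 ≈ -14.648)
1/(-8524076 + (E*G - 159)) = 1/(-8524076 + (-57507/3926*(-1229) - 159)) = 1/(-8524076 + (70676103/3926 - 159)) = 1/(-8524076 + 70051869/3926) = 1/(-33395470507/3926) = -3926/33395470507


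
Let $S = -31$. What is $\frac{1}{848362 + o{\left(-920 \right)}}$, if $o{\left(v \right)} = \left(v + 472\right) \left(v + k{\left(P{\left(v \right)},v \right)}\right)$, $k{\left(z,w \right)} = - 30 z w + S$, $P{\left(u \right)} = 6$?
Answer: $- \frac{1}{72914390} \approx -1.3715 \cdot 10^{-8}$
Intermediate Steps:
$k{\left(z,w \right)} = -31 - 30 w z$ ($k{\left(z,w \right)} = - 30 z w - 31 = - 30 w z - 31 = -31 - 30 w z$)
$o{\left(v \right)} = \left(-31 - 179 v\right) \left(472 + v\right)$ ($o{\left(v \right)} = \left(v + 472\right) \left(v - \left(31 + 30 v 6\right)\right) = \left(472 + v\right) \left(v - \left(31 + 180 v\right)\right) = \left(472 + v\right) \left(-31 - 179 v\right) = \left(-31 - 179 v\right) \left(472 + v\right)$)
$\frac{1}{848362 + o{\left(-920 \right)}} = \frac{1}{848362 - \left(-77742848 + 151505600\right)} = \frac{1}{848362 - 73762752} = \frac{1}{-72914390} = - \frac{1}{72914390}$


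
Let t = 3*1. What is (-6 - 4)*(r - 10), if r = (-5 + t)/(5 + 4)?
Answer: 920/9 ≈ 102.22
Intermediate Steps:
t = 3
r = -2/9 (r = (-5 + 3)/(5 + 4) = -2/9 ≈ -0.22222)
(-6 - 4)*(r - 10) = (-6 - 4)*(-2/9 - 10) = -10*(-92/9) = 920/9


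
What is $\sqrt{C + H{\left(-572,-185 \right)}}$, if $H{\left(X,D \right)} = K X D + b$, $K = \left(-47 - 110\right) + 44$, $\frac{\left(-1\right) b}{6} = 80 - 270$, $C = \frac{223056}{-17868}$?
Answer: $\frac{2 i \sqrt{6627269814113}}{1489} \approx 3457.8 i$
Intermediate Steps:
$C = - \frac{18588}{1489}$ ($C = 223056 \left(- \frac{1}{17868}\right) = - \frac{18588}{1489} \approx -12.484$)
$b = 1140$ ($b = - 6 \left(80 - 270\right) = \left(-6\right) \left(-190\right) = 1140$)
$K = -113$ ($K = -157 + 44 = -113$)
$H{\left(X,D \right)} = 1140 - 113 D X$ ($H{\left(X,D \right)} = - 113 X D + 1140 = - 113 D X + 1140 = 1140 - 113 D X$)
$\sqrt{C + H{\left(-572,-185 \right)}} = \sqrt{- \frac{18588}{1489} + \left(1140 - \left(-20905\right) \left(-572\right)\right)} = \sqrt{- \frac{18588}{1489} + \left(1140 - 11957660\right)} = \sqrt{- \frac{18588}{1489} - 11956520} = \sqrt{- \frac{17803276868}{1489}} = \frac{2 i \sqrt{6627269814113}}{1489}$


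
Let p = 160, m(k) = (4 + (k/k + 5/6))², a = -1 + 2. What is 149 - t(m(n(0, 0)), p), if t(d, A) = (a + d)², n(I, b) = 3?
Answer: -1397017/1296 ≈ -1077.9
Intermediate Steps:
a = 1
m(k) = 1225/36 (m(k) = (4 + (1 + 5*(⅙)))² = (4 + (1 + ⅚))² = (4 + 11/6)² = (35/6)² = 1225/36)
t(d, A) = (1 + d)²
149 - t(m(n(0, 0)), p) = 149 - (1 + 1225/36)² = 149 - (1261/36)² = 149 - 1*1590121/1296 = 149 - 1590121/1296 = -1397017/1296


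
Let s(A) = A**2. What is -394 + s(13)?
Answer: -225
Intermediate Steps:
-394 + s(13) = -394 + 13**2 = -394 + 169 = -225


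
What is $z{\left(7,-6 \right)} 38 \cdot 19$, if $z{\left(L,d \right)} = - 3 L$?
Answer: $-15162$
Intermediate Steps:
$z{\left(7,-6 \right)} 38 \cdot 19 = \left(-3\right) 7 \cdot 38 \cdot 19 = \left(-21\right) 38 \cdot 19 = \left(-798\right) 19 = -15162$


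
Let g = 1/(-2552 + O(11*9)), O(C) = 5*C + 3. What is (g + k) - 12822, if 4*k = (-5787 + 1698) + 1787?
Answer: -13759233/1027 ≈ -13398.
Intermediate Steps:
O(C) = 3 + 5*C
k = -1151/2 (k = ((-5787 + 1698) + 1787)/4 = (-4089 + 1787)/4 = (¼)*(-2302) = -1151/2 ≈ -575.50)
g = -1/2054 (g = 1/(-2552 + (3 + 5*(11*9))) = 1/(-2552 + (3 + 5*99)) = 1/(-2552 + (3 + 495)) = 1/(-2552 + 498) = 1/(-2054) = -1/2054 ≈ -0.00048685)
(g + k) - 12822 = (-1/2054 - 1151/2) - 12822 = -591039/1027 - 12822 = -13759233/1027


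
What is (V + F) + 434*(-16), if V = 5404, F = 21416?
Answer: 19876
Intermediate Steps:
(V + F) + 434*(-16) = (5404 + 21416) + 434*(-16) = 26820 - 6944 = 19876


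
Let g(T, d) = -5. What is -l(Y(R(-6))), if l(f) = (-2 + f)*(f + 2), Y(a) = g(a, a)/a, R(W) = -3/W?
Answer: -96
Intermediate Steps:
Y(a) = -5/a
l(f) = (-2 + f)*(2 + f)
-l(Y(R(-6))) = -(-4 + (-5/((-3/(-6))))**2) = -(-4 + (-5/((-3*(-1/6))))**2) = -(-4 + (-5/1/2)**2) = -(-4 + (-5*2)**2) = -(-4 + (-10)**2) = -(-4 + 100) = -1*96 = -96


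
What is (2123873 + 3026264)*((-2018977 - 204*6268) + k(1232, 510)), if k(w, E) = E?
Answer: -16980717558043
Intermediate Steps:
(2123873 + 3026264)*((-2018977 - 204*6268) + k(1232, 510)) = (2123873 + 3026264)*((-2018977 - 204*6268) + 510) = 5150137*((-2018977 - 1278672) + 510) = 5150137*(-3297649 + 510) = 5150137*(-3297139) = -16980717558043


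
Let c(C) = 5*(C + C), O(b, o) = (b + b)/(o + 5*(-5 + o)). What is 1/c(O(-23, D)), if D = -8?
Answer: 73/460 ≈ 0.15870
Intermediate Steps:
O(b, o) = 2*b/(-25 + 6*o) (O(b, o) = (2*b)/(o + (-25 + 5*o)) = (2*b)/(-25 + 6*o) = 2*b/(-25 + 6*o))
c(C) = 10*C (c(C) = 5*(2*C) = 10*C)
1/c(O(-23, D)) = 1/(10*(2*(-23)/(-25 + 6*(-8)))) = 1/(10*(2*(-23)/(-25 - 48))) = 1/(10*(2*(-23)/(-73))) = 1/(10*(2*(-23)*(-1/73))) = 1/(10*(46/73)) = 1/(460/73) = 73/460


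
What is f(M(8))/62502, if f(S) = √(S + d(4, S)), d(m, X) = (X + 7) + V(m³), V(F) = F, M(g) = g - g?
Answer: √71/62502 ≈ 0.00013481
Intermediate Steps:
M(g) = 0
d(m, X) = 7 + X + m³ (d(m, X) = (X + 7) + m³ = (7 + X) + m³ = 7 + X + m³)
f(S) = √(71 + 2*S) (f(S) = √(S + (7 + S + 4³)) = √(S + (7 + S + 64)) = √(S + (71 + S)) = √(71 + 2*S))
f(M(8))/62502 = √(71 + 2*0)/62502 = √(71 + 0)*(1/62502) = √71*(1/62502) = √71/62502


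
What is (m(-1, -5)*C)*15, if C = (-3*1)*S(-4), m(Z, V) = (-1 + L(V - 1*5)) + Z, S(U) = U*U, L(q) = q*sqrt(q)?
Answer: 1440 + 7200*I*sqrt(10) ≈ 1440.0 + 22768.0*I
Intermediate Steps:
L(q) = q**(3/2)
S(U) = U**2
m(Z, V) = -1 + Z + (-5 + V)**(3/2) (m(Z, V) = (-1 + (V - 1*5)**(3/2)) + Z = (-1 + (V - 5)**(3/2)) + Z = (-1 + (-5 + V)**(3/2)) + Z = -1 + Z + (-5 + V)**(3/2))
C = -48 (C = -3*1*(-4)**2 = -3*16 = -48)
(m(-1, -5)*C)*15 = ((-1 - 1 + (-5 - 5)**(3/2))*(-48))*15 = ((-1 - 1 + (-10)**(3/2))*(-48))*15 = ((-1 - 1 - 10*I*sqrt(10))*(-48))*15 = ((-2 - 10*I*sqrt(10))*(-48))*15 = (96 + 480*I*sqrt(10))*15 = 1440 + 7200*I*sqrt(10)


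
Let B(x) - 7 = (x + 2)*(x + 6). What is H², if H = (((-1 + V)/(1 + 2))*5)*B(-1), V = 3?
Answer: 1600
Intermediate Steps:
B(x) = 7 + (2 + x)*(6 + x) (B(x) = 7 + (x + 2)*(x + 6) = 7 + (2 + x)*(6 + x))
H = 40 (H = (((-1 + 3)/(1 + 2))*5)*(19 + (-1)² + 8*(-1)) = ((2/3)*5)*(19 + 1 - 8) = ((2*(⅓))*5)*12 = ((⅔)*5)*12 = (10/3)*12 = 40)
H² = 40² = 1600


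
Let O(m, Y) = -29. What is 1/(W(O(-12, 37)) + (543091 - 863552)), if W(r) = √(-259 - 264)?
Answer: -320461/102695253044 - I*√523/102695253044 ≈ -3.1205e-6 - 2.2269e-10*I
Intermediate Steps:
W(r) = I*√523 (W(r) = √(-523) = I*√523)
1/(W(O(-12, 37)) + (543091 - 863552)) = 1/(I*√523 + (543091 - 863552)) = 1/(I*√523 - 320461) = 1/(-320461 + I*√523)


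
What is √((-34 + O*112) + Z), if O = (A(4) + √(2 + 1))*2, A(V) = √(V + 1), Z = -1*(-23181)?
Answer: √(23147 + 224*√3 + 224*√5) ≈ 155.03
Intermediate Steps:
Z = 23181
A(V) = √(1 + V)
O = 2*√3 + 2*√5 (O = (√(1 + 4) + √(2 + 1))*2 = (√5 + √3)*2 = (√3 + √5)*2 = 2*√3 + 2*√5 ≈ 7.9362)
√((-34 + O*112) + Z) = √((-34 + (2*√3 + 2*√5)*112) + 23181) = √((-34 + (224*√3 + 224*√5)) + 23181) = √((-34 + 224*√3 + 224*√5) + 23181) = √(23147 + 224*√3 + 224*√5)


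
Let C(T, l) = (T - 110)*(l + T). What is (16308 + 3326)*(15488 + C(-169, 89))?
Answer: 742322272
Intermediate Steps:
C(T, l) = (-110 + T)*(T + l)
(16308 + 3326)*(15488 + C(-169, 89)) = (16308 + 3326)*(15488 + ((-169)² - 110*(-169) - 110*89 - 169*89)) = 19634*(15488 + (28561 + 18590 - 9790 - 15041)) = 19634*(15488 + 22320) = 19634*37808 = 742322272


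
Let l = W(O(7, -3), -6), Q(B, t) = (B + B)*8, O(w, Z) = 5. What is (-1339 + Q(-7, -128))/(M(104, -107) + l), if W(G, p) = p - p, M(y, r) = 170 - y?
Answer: -1451/66 ≈ -21.985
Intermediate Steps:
Q(B, t) = 16*B (Q(B, t) = (2*B)*8 = 16*B)
W(G, p) = 0
l = 0
(-1339 + Q(-7, -128))/(M(104, -107) + l) = (-1339 + 16*(-7))/((170 - 1*104) + 0) = (-1339 - 112)/((170 - 104) + 0) = -1451/(66 + 0) = -1451/66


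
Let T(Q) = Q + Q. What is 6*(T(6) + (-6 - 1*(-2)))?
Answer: 48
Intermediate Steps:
T(Q) = 2*Q
6*(T(6) + (-6 - 1*(-2))) = 6*(2*6 + (-6 - 1*(-2))) = 6*(12 + (-6 + 2)) = 6*(12 - 4) = 6*8 = 48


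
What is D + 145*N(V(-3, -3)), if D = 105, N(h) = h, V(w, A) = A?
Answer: -330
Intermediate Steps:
D + 145*N(V(-3, -3)) = 105 + 145*(-3) = 105 - 435 = -330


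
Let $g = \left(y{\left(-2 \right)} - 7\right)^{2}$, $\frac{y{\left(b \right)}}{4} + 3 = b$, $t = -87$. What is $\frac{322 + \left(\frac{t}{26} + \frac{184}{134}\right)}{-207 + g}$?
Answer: $\frac{61943}{101036} \approx 0.61308$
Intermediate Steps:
$y{\left(b \right)} = -12 + 4 b$
$g = 729$ ($g = \left(\left(-12 + 4 \left(-2\right)\right) - 7\right)^{2} = \left(\left(-12 - 8\right) - 7\right)^{2} = \left(-20 - 7\right)^{2} = \left(-27\right)^{2} = 729$)
$\frac{322 + \left(\frac{t}{26} + \frac{184}{134}\right)}{-207 + g} = \frac{322 + \left(- \frac{87}{26} + \frac{184}{134}\right)}{-207 + 729} = \frac{322 + \left(\left(-87\right) \frac{1}{26} + 184 \cdot \frac{1}{134}\right)}{522} = \left(322 + \left(- \frac{87}{26} + \frac{92}{67}\right)\right) \frac{1}{522} = \left(322 - \frac{3437}{1742}\right) \frac{1}{522} = \frac{557487}{1742} \cdot \frac{1}{522} = \frac{61943}{101036}$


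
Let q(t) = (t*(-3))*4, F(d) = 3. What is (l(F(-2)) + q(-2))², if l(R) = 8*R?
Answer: 2304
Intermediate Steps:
q(t) = -12*t (q(t) = -3*t*4 = -12*t)
(l(F(-2)) + q(-2))² = (8*3 - 12*(-2))² = (24 + 24)² = 48² = 2304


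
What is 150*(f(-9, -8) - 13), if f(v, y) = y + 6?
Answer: -2250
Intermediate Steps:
f(v, y) = 6 + y
150*(f(-9, -8) - 13) = 150*((6 - 8) - 13) = 150*(-2 - 13) = 150*(-15) = -2250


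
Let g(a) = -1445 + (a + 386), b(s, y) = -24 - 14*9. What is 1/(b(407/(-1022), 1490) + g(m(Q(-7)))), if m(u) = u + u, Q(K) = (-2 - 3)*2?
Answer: -1/1229 ≈ -0.00081367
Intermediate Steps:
b(s, y) = -150 (b(s, y) = -24 - 126 = -150)
Q(K) = -10 (Q(K) = -5*2 = -10)
m(u) = 2*u
g(a) = -1059 + a (g(a) = -1445 + (386 + a) = -1059 + a)
1/(b(407/(-1022), 1490) + g(m(Q(-7)))) = 1/(-150 + (-1059 + 2*(-10))) = 1/(-150 + (-1059 - 20)) = 1/(-150 - 1079) = 1/(-1229) = -1/1229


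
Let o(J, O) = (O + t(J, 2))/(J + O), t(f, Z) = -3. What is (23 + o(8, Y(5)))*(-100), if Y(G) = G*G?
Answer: -7100/3 ≈ -2366.7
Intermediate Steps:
Y(G) = G**2
o(J, O) = (-3 + O)/(J + O) (o(J, O) = (O - 3)/(J + O) = (-3 + O)/(J + O))
(23 + o(8, Y(5)))*(-100) = (23 + (-3 + 5**2)/(8 + 5**2))*(-100) = (23 + (-3 + 25)/(8 + 25))*(-100) = (23 + 22/33)*(-100) = (23 + (1/33)*22)*(-100) = (23 + 2/3)*(-100) = (71/3)*(-100) = -7100/3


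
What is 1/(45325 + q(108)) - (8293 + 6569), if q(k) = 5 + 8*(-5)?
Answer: -673099979/45290 ≈ -14862.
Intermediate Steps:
q(k) = -35 (q(k) = 5 - 40 = -35)
1/(45325 + q(108)) - (8293 + 6569) = 1/(45325 - 35) - (8293 + 6569) = 1/45290 - 1*14862 = 1/45290 - 14862 = -673099979/45290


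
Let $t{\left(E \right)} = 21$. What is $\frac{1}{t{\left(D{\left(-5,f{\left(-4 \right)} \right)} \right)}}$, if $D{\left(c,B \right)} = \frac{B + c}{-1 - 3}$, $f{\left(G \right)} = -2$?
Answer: $\frac{1}{21} \approx 0.047619$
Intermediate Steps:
$D{\left(c,B \right)} = - \frac{B}{4} - \frac{c}{4}$ ($D{\left(c,B \right)} = \frac{B + c}{-4} = \left(B + c\right) \left(- \frac{1}{4}\right) = - \frac{B}{4} - \frac{c}{4}$)
$\frac{1}{t{\left(D{\left(-5,f{\left(-4 \right)} \right)} \right)}} = \frac{1}{21}$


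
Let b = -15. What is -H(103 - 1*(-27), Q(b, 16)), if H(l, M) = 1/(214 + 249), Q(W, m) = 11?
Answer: -1/463 ≈ -0.0021598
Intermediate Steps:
H(l, M) = 1/463
-H(103 - 1*(-27), Q(b, 16)) = -1*1/463 = -1/463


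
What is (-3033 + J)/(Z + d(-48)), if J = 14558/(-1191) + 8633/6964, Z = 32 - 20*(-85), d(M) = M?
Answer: -25247178101/13967304816 ≈ -1.8076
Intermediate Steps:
Z = 1732 (Z = 32 + 1700 = 1732)
J = -91100009/8294124 (J = 14558*(-1/1191) + 8633*(1/6964) = -14558/1191 + 8633/6964 = -91100009/8294124 ≈ -10.984)
(-3033 + J)/(Z + d(-48)) = (-3033 - 91100009/8294124)/(1732 - 48) = -25247178101/8294124/1684 = -25247178101/8294124*1/1684 = -25247178101/13967304816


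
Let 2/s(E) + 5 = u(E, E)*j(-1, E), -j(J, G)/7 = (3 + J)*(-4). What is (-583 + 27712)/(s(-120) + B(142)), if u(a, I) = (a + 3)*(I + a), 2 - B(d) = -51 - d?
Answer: 42659674275/306632627 ≈ 139.12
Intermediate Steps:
B(d) = 53 + d (B(d) = 2 - (-51 - d) = 2 + (51 + d) = 53 + d)
u(a, I) = (3 + a)*(I + a)
j(J, G) = 84 + 28*J (j(J, G) = -7*(3 + J)*(-4) = -7*(-12 - 4*J) = 84 + 28*J)
s(E) = 2/(-5 + 112*E**2 + 336*E) (s(E) = 2/(-5 + (E**2 + 3*E + 3*E + E*E)*(84 + 28*(-1))) = 2/(-5 + (E**2 + 3*E + 3*E + E**2)*(84 - 28)) = 2/(-5 + (2*E**2 + 6*E)*56) = 2/(-5 + (112*E**2 + 336*E)) = 2/(-5 + 112*E**2 + 336*E))
(-583 + 27712)/(s(-120) + B(142)) = (-583 + 27712)/(2/(-5 + 112*(-120)**2 + 336*(-120)) + (53 + 142)) = 27129/(2/(-5 + 112*14400 - 40320) + 195) = 27129/(2/(-5 + 1612800 - 40320) + 195) = 27129/(2/1572475 + 195) = 27129/(306632627/1572475) = 27129*(1572475/306632627) = 42659674275/306632627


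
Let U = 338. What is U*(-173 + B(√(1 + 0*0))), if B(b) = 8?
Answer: -55770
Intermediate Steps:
U*(-173 + B(√(1 + 0*0))) = 338*(-173 + 8) = 338*(-165) = -55770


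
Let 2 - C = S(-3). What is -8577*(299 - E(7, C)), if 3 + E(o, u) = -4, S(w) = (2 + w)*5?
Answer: -2624562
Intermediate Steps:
S(w) = 10 + 5*w
C = 7 (C = 2 - (10 + 5*(-3)) = 2 - (10 - 15) = 2 - 1*(-5) = 2 + 5 = 7)
E(o, u) = -7 (E(o, u) = -3 - 4 = -7)
-8577*(299 - E(7, C)) = -8577*(299 - 1*(-7)) = -8577*(299 + 7) = -8577*306 = -2624562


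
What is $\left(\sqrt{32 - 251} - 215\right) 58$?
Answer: $-12470 + 58 i \sqrt{219} \approx -12470.0 + 858.32 i$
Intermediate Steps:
$\left(\sqrt{32 - 251} - 215\right) 58 = \left(\sqrt{-219} - 215\right) 58 = \left(i \sqrt{219} - 215\right) 58 = \left(-215 + i \sqrt{219}\right) 58 = -12470 + 58 i \sqrt{219}$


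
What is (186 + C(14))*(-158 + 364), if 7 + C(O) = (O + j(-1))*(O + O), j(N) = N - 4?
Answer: 88786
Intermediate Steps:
j(N) = -4 + N
C(O) = -7 + 2*O*(-5 + O) (C(O) = -7 + (O + (-4 - 1))*(O + O) = -7 + (O - 5)*(2*O) = -7 + (-5 + O)*(2*O) = -7 + 2*O*(-5 + O))
(186 + C(14))*(-158 + 364) = (186 + (-7 - 10*14 + 2*14²))*(-158 + 364) = (186 + (-7 - 140 + 2*196))*206 = (186 + (-7 - 140 + 392))*206 = (186 + 245)*206 = 431*206 = 88786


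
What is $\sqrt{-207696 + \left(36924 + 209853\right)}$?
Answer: $\sqrt{39081} \approx 197.69$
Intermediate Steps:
$\sqrt{-207696 + \left(36924 + 209853\right)} = \sqrt{-207696 + 246777} = \sqrt{39081}$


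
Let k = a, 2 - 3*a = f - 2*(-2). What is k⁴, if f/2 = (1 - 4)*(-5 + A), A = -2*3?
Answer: 21381376/81 ≈ 2.6397e+5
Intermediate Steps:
A = -6
f = 66 (f = 2*((1 - 4)*(-5 - 6)) = 2*(-3*(-11)) = 2*33 = 66)
a = -68/3 (a = ⅔ - (66 - 2*(-2))/3 = ⅔ - (66 + 4)/3 = ⅔ - ⅓*70 = ⅔ - 70/3 = -68/3 ≈ -22.667)
k = -68/3 ≈ -22.667
k⁴ = (-68/3)⁴ = 21381376/81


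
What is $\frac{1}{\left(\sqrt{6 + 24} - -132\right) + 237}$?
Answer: $\frac{123}{45377} - \frac{\sqrt{30}}{136131} \approx 0.0026704$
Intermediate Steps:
$\frac{1}{\left(\sqrt{6 + 24} - -132\right) + 237} = \frac{1}{\left(\sqrt{30} + 132\right) + 237} = \frac{1}{\left(132 + \sqrt{30}\right) + 237} = \frac{1}{369 + \sqrt{30}}$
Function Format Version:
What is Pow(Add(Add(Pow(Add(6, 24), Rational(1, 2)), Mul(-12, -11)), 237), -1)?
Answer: Add(Rational(123, 45377), Mul(Rational(-1, 136131), Pow(30, Rational(1, 2)))) ≈ 0.0026704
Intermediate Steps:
Pow(Add(Add(Pow(Add(6, 24), Rational(1, 2)), Mul(-12, -11)), 237), -1) = Pow(Add(Add(Pow(30, Rational(1, 2)), 132), 237), -1) = Pow(Add(Add(132, Pow(30, Rational(1, 2))), 237), -1) = Pow(Add(369, Pow(30, Rational(1, 2))), -1)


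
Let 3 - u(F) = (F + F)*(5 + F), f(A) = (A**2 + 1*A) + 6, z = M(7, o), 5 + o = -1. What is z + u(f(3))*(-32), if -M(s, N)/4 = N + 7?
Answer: 26396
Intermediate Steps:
o = -6 (o = -5 - 1 = -6)
M(s, N) = -28 - 4*N (M(s, N) = -4*(N + 7) = -4*(7 + N) = -28 - 4*N)
z = -4 (z = -28 - 4*(-6) = -28 + 24 = -4)
f(A) = 6 + A + A**2 (f(A) = (A**2 + A) + 6 = (A + A**2) + 6 = 6 + A + A**2)
u(F) = 3 - 2*F*(5 + F) (u(F) = 3 - (F + F)*(5 + F) = 3 - 2*F*(5 + F))
z + u(f(3))*(-32) = -4 + (3 - 10*(6 + 3 + 3**2) - 2*(6 + 3 + 3**2)**2)*(-32) = -4 + (3 - 10*(6 + 3 + 9) - 2*(6 + 3 + 9)**2)*(-32) = -4 + (3 - 10*18 - 2*18**2)*(-32) = -4 + (3 - 180 - 2*324)*(-32) = -4 + (3 - 180 - 648)*(-32) = -4 - 825*(-32) = -4 + 26400 = 26396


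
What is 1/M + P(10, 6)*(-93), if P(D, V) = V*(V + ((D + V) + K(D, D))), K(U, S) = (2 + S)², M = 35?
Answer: -3241979/35 ≈ -92628.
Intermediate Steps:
P(D, V) = V*(D + (2 + D)² + 2*V) (P(D, V) = V*(V + ((D + V) + (2 + D)²)) = V*(V + (D + V + (2 + D)²)) = V*(D + (2 + D)² + 2*V))
1/M + P(10, 6)*(-93) = 1/35 + (6*(10 + (2 + 10)² + 2*6))*(-93) = 1/35 + (6*(10 + 12² + 12))*(-93) = 1/35 + (6*(10 + 144 + 12))*(-93) = 1/35 + (6*166)*(-93) = 1/35 + 996*(-93) = 1/35 - 92628 = -3241979/35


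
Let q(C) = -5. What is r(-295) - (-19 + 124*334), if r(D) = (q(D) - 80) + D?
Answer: -41777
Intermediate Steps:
r(D) = -85 + D (r(D) = (-5 - 80) + D = -85 + D)
r(-295) - (-19 + 124*334) = (-85 - 295) - (-19 + 124*334) = -380 - (-19 + 41416) = -380 - 1*41397 = -380 - 41397 = -41777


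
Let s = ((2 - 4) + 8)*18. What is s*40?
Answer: 4320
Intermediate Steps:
s = 108 (s = (-2 + 8)*18 = 6*18 = 108)
s*40 = 108*40 = 4320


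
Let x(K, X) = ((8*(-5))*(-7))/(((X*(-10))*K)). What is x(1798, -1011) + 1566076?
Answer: 1423389249578/908889 ≈ 1.5661e+6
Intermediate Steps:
x(K, X) = -28/(K*X) (x(K, X) = (-40*(-7))/(((-10*X)*K)) = 280/((-10*K*X)) = 280*(-1/(10*K*X)) = -28/(K*X))
x(1798, -1011) + 1566076 = -28/(1798*(-1011)) + 1566076 = -28*1/1798*(-1/1011) + 1566076 = 14/908889 + 1566076 = 1423389249578/908889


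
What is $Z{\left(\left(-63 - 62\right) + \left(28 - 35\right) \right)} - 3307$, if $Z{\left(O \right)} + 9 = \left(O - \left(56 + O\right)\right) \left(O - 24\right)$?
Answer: $5420$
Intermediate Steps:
$Z{\left(O \right)} = 1335 - 56 O$ ($Z{\left(O \right)} = -9 + \left(O - \left(56 + O\right)\right) \left(O - 24\right) = -9 - 56 \left(-24 + O\right) = -9 - \left(-1344 + 56 O\right) = 1335 - 56 O$)
$Z{\left(\left(-63 - 62\right) + \left(28 - 35\right) \right)} - 3307 = \left(1335 - 56 \left(\left(-63 - 62\right) + \left(28 - 35\right)\right)\right) - 3307 = \left(1335 - 56 \left(-125 + \left(28 - 35\right)\right)\right) - 3307 = \left(1335 - 56 \left(-125 - 7\right)\right) - 3307 = \left(1335 - -7392\right) - 3307 = \left(1335 + 7392\right) - 3307 = 8727 - 3307 = 5420$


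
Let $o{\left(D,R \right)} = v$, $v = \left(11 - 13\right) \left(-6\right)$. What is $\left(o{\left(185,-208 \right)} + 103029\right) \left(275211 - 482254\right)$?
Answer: $-21333917763$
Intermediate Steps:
$v = 12$ ($v = \left(-2\right) \left(-6\right) = 12$)
$o{\left(D,R \right)} = 12$
$\left(o{\left(185,-208 \right)} + 103029\right) \left(275211 - 482254\right) = \left(12 + 103029\right) \left(275211 - 482254\right) = 103041 \left(-207043\right) = -21333917763$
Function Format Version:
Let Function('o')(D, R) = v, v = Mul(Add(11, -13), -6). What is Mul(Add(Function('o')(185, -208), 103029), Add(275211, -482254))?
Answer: -21333917763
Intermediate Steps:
v = 12 (v = Mul(-2, -6) = 12)
Function('o')(D, R) = 12
Mul(Add(Function('o')(185, -208), 103029), Add(275211, -482254)) = Mul(Add(12, 103029), Add(275211, -482254)) = Mul(103041, -207043) = -21333917763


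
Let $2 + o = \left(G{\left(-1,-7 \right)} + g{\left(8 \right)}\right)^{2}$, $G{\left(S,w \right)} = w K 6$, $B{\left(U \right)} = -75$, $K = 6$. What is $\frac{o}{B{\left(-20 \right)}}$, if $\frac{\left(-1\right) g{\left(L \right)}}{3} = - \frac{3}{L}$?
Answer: $- \frac{4027921}{4800} \approx -839.15$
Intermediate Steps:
$g{\left(L \right)} = \frac{9}{L}$ ($g{\left(L \right)} = - 3 \left(- \frac{3}{L}\right) = \frac{9}{L}$)
$G{\left(S,w \right)} = 36 w$ ($G{\left(S,w \right)} = w 6 \cdot 6 = 6 w 6 = 36 w$)
$o = \frac{4027921}{64}$ ($o = -2 + \left(36 \left(-7\right) + \frac{9}{8}\right)^{2} = -2 + \left(-252 + 9 \cdot \frac{1}{8}\right)^{2} = -2 + \left(-252 + \frac{9}{8}\right)^{2} = -2 + \left(- \frac{2007}{8}\right)^{2} = -2 + \frac{4028049}{64} = \frac{4027921}{64} \approx 62936.0$)
$\frac{o}{B{\left(-20 \right)}} = \frac{4027921}{64 \left(-75\right)} = \frac{4027921}{64} \left(- \frac{1}{75}\right) = - \frac{4027921}{4800}$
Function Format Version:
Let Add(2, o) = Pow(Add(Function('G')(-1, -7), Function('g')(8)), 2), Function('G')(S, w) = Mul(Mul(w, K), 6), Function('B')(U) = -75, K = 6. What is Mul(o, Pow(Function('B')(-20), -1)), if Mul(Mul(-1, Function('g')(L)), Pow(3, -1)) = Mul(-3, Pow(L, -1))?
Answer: Rational(-4027921, 4800) ≈ -839.15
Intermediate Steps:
Function('g')(L) = Mul(9, Pow(L, -1)) (Function('g')(L) = Mul(-3, Mul(-3, Pow(L, -1))) = Mul(9, Pow(L, -1)))
Function('G')(S, w) = Mul(36, w) (Function('G')(S, w) = Mul(Mul(w, 6), 6) = Mul(Mul(6, w), 6) = Mul(36, w))
o = Rational(4027921, 64) (o = Add(-2, Pow(Add(Mul(36, -7), Mul(9, Pow(8, -1))), 2)) = Add(-2, Pow(Add(-252, Mul(9, Rational(1, 8))), 2)) = Add(-2, Pow(Add(-252, Rational(9, 8)), 2)) = Add(-2, Pow(Rational(-2007, 8), 2)) = Add(-2, Rational(4028049, 64)) = Rational(4027921, 64) ≈ 62936.)
Mul(o, Pow(Function('B')(-20), -1)) = Mul(Rational(4027921, 64), Pow(-75, -1)) = Mul(Rational(4027921, 64), Rational(-1, 75)) = Rational(-4027921, 4800)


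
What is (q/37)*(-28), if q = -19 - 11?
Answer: 840/37 ≈ 22.703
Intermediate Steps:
q = -30
(q/37)*(-28) = -30/37*(-28) = 840/37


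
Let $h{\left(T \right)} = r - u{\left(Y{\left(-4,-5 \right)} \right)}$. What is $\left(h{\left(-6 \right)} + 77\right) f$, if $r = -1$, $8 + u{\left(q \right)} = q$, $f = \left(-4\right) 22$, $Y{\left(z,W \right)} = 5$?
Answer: $-6952$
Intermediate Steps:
$f = -88$
$u{\left(q \right)} = -8 + q$
$h{\left(T \right)} = 2$ ($h{\left(T \right)} = -1 - \left(-8 + 5\right) = -1 - -3 = -1 + 3 = 2$)
$\left(h{\left(-6 \right)} + 77\right) f = \left(2 + 77\right) \left(-88\right) = 79 \left(-88\right) = -6952$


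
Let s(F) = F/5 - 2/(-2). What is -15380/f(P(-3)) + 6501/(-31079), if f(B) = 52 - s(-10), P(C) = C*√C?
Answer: -478339573/1647187 ≈ -290.40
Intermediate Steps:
s(F) = 1 + F/5 (s(F) = F*(⅕) - 2*(-½) = F/5 + 1 = 1 + F/5)
P(C) = C^(3/2)
f(B) = 53 (f(B) = 52 - (1 + (⅕)*(-10)) = 52 - (1 - 2) = 52 - 1*(-1) = 52 + 1 = 53)
-15380/f(P(-3)) + 6501/(-31079) = -15380/53 + 6501/(-31079) = -15380*1/53 + 6501*(-1/31079) = -15380/53 - 6501/31079 = -478339573/1647187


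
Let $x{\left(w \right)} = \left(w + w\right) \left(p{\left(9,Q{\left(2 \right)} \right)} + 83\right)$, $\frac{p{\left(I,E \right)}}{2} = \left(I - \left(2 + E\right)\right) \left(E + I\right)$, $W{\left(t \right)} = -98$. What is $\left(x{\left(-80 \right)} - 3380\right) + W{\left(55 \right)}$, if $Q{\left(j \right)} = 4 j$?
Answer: $-11318$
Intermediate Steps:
$p{\left(I,E \right)} = 2 \left(E + I\right) \left(-2 + I - E\right)$ ($p{\left(I,E \right)} = 2 \left(I - \left(2 + E\right)\right) \left(E + I\right) = 2 \left(-2 + I - E\right) \left(E + I\right) = 2 \left(E + I\right) \left(-2 + I - E\right)$)
$x{\left(w \right)} = 98 w$ ($x{\left(w \right)} = \left(w + w\right) \left(\left(- 4 \cdot 4 \cdot 2 - 36 - 2 \left(4 \cdot 2\right)^{2} + 2 \cdot 9^{2}\right) + 83\right) = 2 w \left(\left(\left(-4\right) 8 - 36 - 2 \cdot 8^{2} + 2 \cdot 81\right) + 83\right) = 2 w \left(\left(-32 - 36 - 128 + 162\right) + 83\right) = 2 w \left(-34 + 83\right) = 2 w 49 = 98 w$)
$\left(x{\left(-80 \right)} - 3380\right) + W{\left(55 \right)} = \left(98 \left(-80\right) - 3380\right) - 98 = \left(-7840 - 3380\right) - 98 = -11220 - 98 = -11318$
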